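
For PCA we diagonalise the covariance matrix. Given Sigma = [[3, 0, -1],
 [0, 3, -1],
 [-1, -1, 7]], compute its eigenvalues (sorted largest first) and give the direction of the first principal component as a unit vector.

Step 1 — characteristic polynomial p(λ) = det(λI - Sigma) = λ³ - tr·λ² + c_1·λ - det, where tr = trace, c_1 = sum of the principal 2×2 minors, det = det(Sigma):
  tr = 3 + 3 + 7 = 13,
  c_1 = (3·3 - (0)²) + (3·7 - (-1)²) + (3·7 - (-1)²) = 9 + 20 + 20 = 49,
  det = 3·(3·7 - (-1)²) - (0)·((0)·7 - (-1)·(-1)) + (-1)·((0)·(-1) - 3·(-1)) = 3·(20) - (0)·(-1) + (-1)·(3) = 57.
  So p(λ) = λ³ - 13λ² + 49λ - 57.
Step 2 — look for an integer root (rational root theorem: any rational root is an integer divisor of 57). Testing λ = 3:
  p(3) = 27 - 117 + 147 - 57 = 0  ✓
  Dividing out (λ - 3): p(λ) = (λ - 3)(λ² - 10λ + 19).
Step 3 — remaining eigenvalues from the quadratic λ² - 10λ + 19 = 0:
  Δ = 10² - 4·19 = 100 - 76 = 24,  λ = (10 ± √24)/2 = (10 ± 4.899)/2 ≈ 7.4495 or 2.5505.
  Sorted: λ_1 = 7.4495,  λ_2 = 3,  λ_3 = 2.5505  (check: sum = 13 = tr ✓).

Step 4 — unit eigenvector for λ_1 ≈ 7.4495: v spans the null space of (Sigma - λ_1 I), whose rows are
  r_1 = (-4.4495, 0, -1),  r_2 = (0, -4.4495, -1),  r_3 = (-1, -1, -0.4495).
  v is orthogonal to every row, so take v ∝ r_1 × r_2 = ((0)·(-1) - (-1)·(-4.4495), (-1)·(0) - (-4.4495)·(-1), (-4.4495)·(-4.4495) - (0)·(0)) ≈ (-4.4495, -4.4495, 19.798).
  Rescale (multiply by -1 so the first nonzero entry is positive): u = (4.4495, 4.4495, -19.798).
  ||u|| = √((4.4495)² + (4.4495)² + (-19.798)²) = √(431.5551) ≈ 20.7739,  v_1 = u/||u|| ≈ (0.2142, 0.2142, -0.953) (||v_1|| = 1).

λ_1 = 7.4495,  λ_2 = 3,  λ_3 = 2.5505;  v_1 ≈ (0.2142, 0.2142, -0.953)


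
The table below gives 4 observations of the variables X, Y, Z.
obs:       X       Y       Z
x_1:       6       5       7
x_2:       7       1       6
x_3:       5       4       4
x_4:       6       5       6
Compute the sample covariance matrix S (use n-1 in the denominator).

Step 1 — column means:
  mean(X) = (6 + 7 + 5 + 6) / 4 = 24/4 = 6
  mean(Y) = (5 + 1 + 4 + 5) / 4 = 15/4 = 3.75
  mean(Z) = (7 + 6 + 4 + 6) / 4 = 23/4 = 5.75

Step 2 — sample covariance S[i,j] = (1/(n-1)) · Σ_k (x_{k,i} - mean_i) · (x_{k,j} - mean_j), with n-1 = 3.
  S[X,X] = ((0)·(0) + (1)·(1) + (-1)·(-1) + (0)·(0)) / 3 = 2/3 = 0.6667
  S[X,Y] = ((0)·(1.25) + (1)·(-2.75) + (-1)·(0.25) + (0)·(1.25)) / 3 = -3/3 = -1
  S[X,Z] = ((0)·(1.25) + (1)·(0.25) + (-1)·(-1.75) + (0)·(0.25)) / 3 = 2/3 = 0.6667
  S[Y,Y] = ((1.25)·(1.25) + (-2.75)·(-2.75) + (0.25)·(0.25) + (1.25)·(1.25)) / 3 = 10.75/3 = 3.5833
  S[Y,Z] = ((1.25)·(1.25) + (-2.75)·(0.25) + (0.25)·(-1.75) + (1.25)·(0.25)) / 3 = 0.75/3 = 0.25
  S[Z,Z] = ((1.25)·(1.25) + (0.25)·(0.25) + (-1.75)·(-1.75) + (0.25)·(0.25)) / 3 = 4.75/3 = 1.5833

S is symmetric (S[j,i] = S[i,j]). Assembling:

S = [[0.6667, -1, 0.6667],
 [-1, 3.5833, 0.25],
 [0.6667, 0.25, 1.5833]]


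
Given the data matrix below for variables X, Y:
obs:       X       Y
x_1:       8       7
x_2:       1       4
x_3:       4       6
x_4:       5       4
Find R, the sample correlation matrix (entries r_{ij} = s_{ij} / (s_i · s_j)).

Step 1 — column means:
  mean(X) = (8 + 1 + 4 + 5) / 4 = 18/4 = 4.5
  mean(Y) = (7 + 4 + 6 + 4) / 4 = 21/4 = 5.25

Step 2 — sample variances and covariances s[i,j] = (1/(n-1)) · Σ_k (x_{k,i} - mean_i) · (x_{k,j} - mean_j), with n-1 = 3:
  s[X,X] = ((3.5)·(3.5) + (-3.5)·(-3.5) + (-0.5)·(-0.5) + (0.5)·(0.5)) / 3 = 25/3 = 8.3333
  s[X,Y] = ((3.5)·(1.75) + (-3.5)·(-1.25) + (-0.5)·(0.75) + (0.5)·(-1.25)) / 3 = 9.5/3 = 3.1667
  s[Y,Y] = ((1.75)·(1.75) + (-1.25)·(-1.25) + (0.75)·(0.75) + (-1.25)·(-1.25)) / 3 = 6.75/3 = 2.25
  Sample standard deviations s_i = √(s[i,i]):
  s(X) = √(8.3333) = 2.8868
  s(Y) = √(2.25) = 1.5

Step 3 — r_{ij} = s_{ij} / (s_i · s_j):
  r[X,X] = 1 (diagonal).
  r[X,Y] = 3.1667 / (2.8868 · 1.5) = 3.1667 / 4.3301 = 0.7313
  r[Y,Y] = 1 (diagonal).

R is symmetric with unit diagonal. Assembling:

R = [[1, 0.7313],
 [0.7313, 1]]


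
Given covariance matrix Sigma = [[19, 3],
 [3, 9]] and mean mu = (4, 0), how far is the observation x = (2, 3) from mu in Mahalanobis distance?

Step 1 — centre the observation: (x - mu) = (-2, 3).

Step 2 — invert Sigma. det(Sigma) = 19·9 - (3)² = 162.
  Sigma^{-1} = (1/det) · [[d, -b], [-b, a]] = [[0.0556, -0.0185],
 [-0.0185, 0.1173]].

Step 3 — form the quadratic (x - mu)^T · Sigma^{-1} · (x - mu):
  Sigma^{-1} · (x - mu) = (-0.1667, 0.3889).
  (x - mu)^T · [Sigma^{-1} · (x - mu)] = (-2)·(-0.1667) + (3)·(0.3889) = 1.5.

Step 4 — take square root: d = √(1.5) ≈ 1.2247.

d(x, mu) = √(1.5) ≈ 1.2247


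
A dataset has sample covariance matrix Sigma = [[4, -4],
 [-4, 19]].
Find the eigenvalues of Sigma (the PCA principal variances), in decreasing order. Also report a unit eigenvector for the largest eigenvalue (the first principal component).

Step 1 — characteristic polynomial of 2×2 Sigma:
  det(Sigma - λI) = λ² - trace · λ + det = 0.
  trace = 4 + 19 = 23, det = 4·19 - (-4)² = 60.
Step 2 — discriminant:
  Δ = trace² - 4·det = 529 - 240 = 289.
Step 3 — eigenvalues:
  λ = (trace ± √Δ)/2 = (23 ± 17)/2,
  λ_1 = 20,  λ_2 = 3.

Step 4 — unit eigenvector for λ_1: solve (Sigma - λ_1 I)v = 0. First row:
  (4 - 20)·v_x + (-4)·v_y = 0, i.e. (-16)·v_x + (-4)·v_y = 0,
  so v ∝ (b, λ_1 - a) = (-4, 16); multiply by -1 so the first entry is positive: u = (4, -16).
  ||u|| = √((4)² + (-16)²) = √(272) ≈ 16.4924,
  v_1 = u/||u|| ≈ (0.2425, -0.9701) (||v_1|| = 1).

λ_1 = 20,  λ_2 = 3;  v_1 ≈ (0.2425, -0.9701)


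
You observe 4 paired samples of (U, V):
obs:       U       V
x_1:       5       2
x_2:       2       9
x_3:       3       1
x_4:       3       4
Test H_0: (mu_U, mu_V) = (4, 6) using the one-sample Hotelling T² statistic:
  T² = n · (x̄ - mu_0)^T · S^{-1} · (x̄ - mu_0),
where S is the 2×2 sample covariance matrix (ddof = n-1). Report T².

Step 1 — sample mean vector:
  mean(U) = (5 + 2 + 3 + 3) / 4 = 13/4 = 3.25
  mean(V) = (2 + 9 + 1 + 4) / 4 = 16/4 = 4
  x̄ = (3.25, 4),  deviation x̄ - mu_0 = (3.25, 4) - (4, 6) = (-0.75, -2).

Step 2 — sample covariance matrix, S[i,j] = (1/(n-1)) · Σ_k (x_{k,i} - mean_i) · (x_{k,j} - mean_j), divisor n-1 = 3:
  S[U,U] = ((1.75)·(1.75) + (-1.25)·(-1.25) + (-0.25)·(-0.25) + (-0.25)·(-0.25)) / 3 = 4.75/3 = 1.5833
  S[U,V] = ((1.75)·(-2) + (-1.25)·(5) + (-0.25)·(-3) + (-0.25)·(0)) / 3 = -9/3 = -3
  S[V,V] = ((-2)·(-2) + (5)·(5) + (-3)·(-3) + (0)·(0)) / 3 = 38/3 = 12.6667
  S = [[1.5833, -3],
 [-3, 12.6667]].

Step 3 — invert S. det(S) = 1.5833·12.6667 - (-3)² = 11.0556.
  S^{-1} = (1/det) · [[d, -b], [-b, a]] = [[1.1457, 0.2714],
 [0.2714, 0.1432]].

Step 4 — quadratic form (x̄ - mu_0)^T · S^{-1} · (x̄ - mu_0):
  S^{-1} · (x̄ - mu_0) = (-1.402, -0.4899),
  (x̄ - mu_0)^T · [...] = (-0.75)·(-1.402) + (-2)·(-0.4899) = 2.0314.

Step 5 — scale by n: T² = 4 · 2.0314 = 8.1256.

T² ≈ 8.1256


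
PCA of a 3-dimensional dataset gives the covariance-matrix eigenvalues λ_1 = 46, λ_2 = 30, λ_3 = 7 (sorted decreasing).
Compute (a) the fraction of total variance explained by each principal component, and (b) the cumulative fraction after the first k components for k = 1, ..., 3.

Step 1 — total variance = trace(Sigma) = Σ λ_i = 46 + 30 + 7 = 83.

Step 2 — fraction explained by component i = λ_i / Σ λ:
  PC1: 46/83 = 0.5542
  PC2: 30/83 = 0.3614
  PC3: 7/83 = 0.0843

Step 3 — cumulative fraction after k components = (λ_1 + ... + λ_k) / Σ λ:
  k = 1: 46/83 = 0.5542
  k = 2: (46 + 30)/83 = 76/83 = 0.9157
  k = 3: (46 + 30 + 7)/83 = 83/83 = 1

Summary (fraction, with percent):

explained: PC1 0.5542 (55.42%), PC2 0.3614 (36.14%), PC3 0.0843 (8.43%);  cumulative: 0.5542, 0.9157, 1


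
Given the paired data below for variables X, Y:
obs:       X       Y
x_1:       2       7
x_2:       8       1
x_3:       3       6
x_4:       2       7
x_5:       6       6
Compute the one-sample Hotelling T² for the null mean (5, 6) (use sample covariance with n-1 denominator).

Step 1 — sample mean vector:
  mean(X) = (2 + 8 + 3 + 2 + 6) / 5 = 21/5 = 4.2
  mean(Y) = (7 + 1 + 6 + 7 + 6) / 5 = 27/5 = 5.4
  x̄ = (4.2, 5.4),  deviation x̄ - mu_0 = (4.2, 5.4) - (5, 6) = (-0.8, -0.6).

Step 2 — sample covariance matrix, S[i,j] = (1/(n-1)) · Σ_k (x_{k,i} - mean_i) · (x_{k,j} - mean_j), divisor n-1 = 4:
  S[X,X] = ((-2.2)·(-2.2) + (3.8)·(3.8) + (-1.2)·(-1.2) + (-2.2)·(-2.2) + (1.8)·(1.8)) / 4 = 28.8/4 = 7.2
  S[X,Y] = ((-2.2)·(1.6) + (3.8)·(-4.4) + (-1.2)·(0.6) + (-2.2)·(1.6) + (1.8)·(0.6)) / 4 = -23.4/4 = -5.85
  S[Y,Y] = ((1.6)·(1.6) + (-4.4)·(-4.4) + (0.6)·(0.6) + (1.6)·(1.6) + (0.6)·(0.6)) / 4 = 25.2/4 = 6.3
  S = [[7.2, -5.85],
 [-5.85, 6.3]].

Step 3 — invert S. det(S) = 7.2·6.3 - (-5.85)² = 11.1375.
  S^{-1} = (1/det) · [[d, -b], [-b, a]] = [[0.5657, 0.5253],
 [0.5253, 0.6465]].

Step 4 — quadratic form (x̄ - mu_0)^T · S^{-1} · (x̄ - mu_0):
  S^{-1} · (x̄ - mu_0) = (-0.7677, -0.8081),
  (x̄ - mu_0)^T · [...] = (-0.8)·(-0.7677) + (-0.6)·(-0.8081) = 1.099.

Step 5 — scale by n: T² = 5 · 1.099 = 5.4949.

T² ≈ 5.4949


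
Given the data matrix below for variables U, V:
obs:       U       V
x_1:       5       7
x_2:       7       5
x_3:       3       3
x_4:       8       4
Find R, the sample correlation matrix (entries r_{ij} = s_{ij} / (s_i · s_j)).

Step 1 — column means:
  mean(U) = (5 + 7 + 3 + 8) / 4 = 23/4 = 5.75
  mean(V) = (7 + 5 + 3 + 4) / 4 = 19/4 = 4.75

Step 2 — sample variances and covariances s[i,j] = (1/(n-1)) · Σ_k (x_{k,i} - mean_i) · (x_{k,j} - mean_j), with n-1 = 3:
  s[U,U] = ((-0.75)·(-0.75) + (1.25)·(1.25) + (-2.75)·(-2.75) + (2.25)·(2.25)) / 3 = 14.75/3 = 4.9167
  s[U,V] = ((-0.75)·(2.25) + (1.25)·(0.25) + (-2.75)·(-1.75) + (2.25)·(-0.75)) / 3 = 1.75/3 = 0.5833
  s[V,V] = ((2.25)·(2.25) + (0.25)·(0.25) + (-1.75)·(-1.75) + (-0.75)·(-0.75)) / 3 = 8.75/3 = 2.9167
  Sample standard deviations s_i = √(s[i,i]):
  s(U) = √(4.9167) = 2.2174
  s(V) = √(2.9167) = 1.7078

Step 3 — r_{ij} = s_{ij} / (s_i · s_j):
  r[U,U] = 1 (diagonal).
  r[U,V] = 0.5833 / (2.2174 · 1.7078) = 0.5833 / 3.7869 = 0.154
  r[V,V] = 1 (diagonal).

R is symmetric with unit diagonal. Assembling:

R = [[1, 0.154],
 [0.154, 1]]


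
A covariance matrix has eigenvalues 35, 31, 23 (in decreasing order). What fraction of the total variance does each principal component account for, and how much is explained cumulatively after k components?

Step 1 — total variance = trace(Sigma) = Σ λ_i = 35 + 31 + 23 = 89.

Step 2 — fraction explained by component i = λ_i / Σ λ:
  PC1: 35/89 = 0.3933
  PC2: 31/89 = 0.3483
  PC3: 23/89 = 0.2584

Step 3 — cumulative fraction after k components = (λ_1 + ... + λ_k) / Σ λ:
  k = 1: 35/89 = 0.3933
  k = 2: (35 + 31)/89 = 66/89 = 0.7416
  k = 3: (35 + 31 + 23)/89 = 89/89 = 1

Summary (fraction, with percent):

explained: PC1 0.3933 (39.33%), PC2 0.3483 (34.83%), PC3 0.2584 (25.84%);  cumulative: 0.3933, 0.7416, 1


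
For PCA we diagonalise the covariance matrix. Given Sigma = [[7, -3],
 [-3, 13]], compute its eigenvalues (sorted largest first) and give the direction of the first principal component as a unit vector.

Step 1 — characteristic polynomial of 2×2 Sigma:
  det(Sigma - λI) = λ² - trace · λ + det = 0.
  trace = 7 + 13 = 20, det = 7·13 - (-3)² = 82.
Step 2 — discriminant:
  Δ = trace² - 4·det = 400 - 328 = 72.
Step 3 — eigenvalues:
  λ = (trace ± √Δ)/2 = (20 ± 8.4853)/2,
  λ_1 = 14.2426,  λ_2 = 5.7574.

Step 4 — unit eigenvector for λ_1: solve (Sigma - λ_1 I)v = 0. First row:
  (7 - 14.2426)·v_x + (-3)·v_y = 0, i.e. (-7.2426)·v_x + (-3)·v_y = 0,
  so v ∝ (b, λ_1 - a) = (-3, 7.2426); multiply by -1 so the first entry is positive: u = (3, -7.2426).
  ||u|| = √((3)² + (-7.2426)²) = √(61.4558) ≈ 7.8394,
  v_1 = u/||u|| ≈ (0.3827, -0.9239) (||v_1|| = 1).

λ_1 = 14.2426,  λ_2 = 5.7574;  v_1 ≈ (0.3827, -0.9239)


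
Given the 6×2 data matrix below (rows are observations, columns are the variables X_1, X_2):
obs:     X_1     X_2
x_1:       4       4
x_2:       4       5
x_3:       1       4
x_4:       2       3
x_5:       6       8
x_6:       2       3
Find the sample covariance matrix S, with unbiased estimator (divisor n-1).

Step 1 — column means:
  mean(X_1) = (4 + 4 + 1 + 2 + 6 + 2) / 6 = 19/6 = 3.1667
  mean(X_2) = (4 + 5 + 4 + 3 + 8 + 3) / 6 = 27/6 = 4.5

Step 2 — sample covariance S[i,j] = (1/(n-1)) · Σ_k (x_{k,i} - mean_i) · (x_{k,j} - mean_j), with n-1 = 5.
  S[X_1,X_1] = ((0.8333)·(0.8333) + (0.8333)·(0.8333) + (-2.1667)·(-2.1667) + (-1.1667)·(-1.1667) + (2.8333)·(2.8333) + (-1.1667)·(-1.1667)) / 5 = 16.8333/5 = 3.3667
  S[X_1,X_2] = ((0.8333)·(-0.5) + (0.8333)·(0.5) + (-2.1667)·(-0.5) + (-1.1667)·(-1.5) + (2.8333)·(3.5) + (-1.1667)·(-1.5)) / 5 = 14.5/5 = 2.9
  S[X_2,X_2] = ((-0.5)·(-0.5) + (0.5)·(0.5) + (-0.5)·(-0.5) + (-1.5)·(-1.5) + (3.5)·(3.5) + (-1.5)·(-1.5)) / 5 = 17.5/5 = 3.5

S is symmetric (S[j,i] = S[i,j]). Assembling:

S = [[3.3667, 2.9],
 [2.9, 3.5]]


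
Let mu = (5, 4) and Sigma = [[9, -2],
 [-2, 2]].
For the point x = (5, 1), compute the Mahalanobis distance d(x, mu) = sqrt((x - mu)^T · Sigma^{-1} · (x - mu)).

Step 1 — centre the observation: (x - mu) = (0, -3).

Step 2 — invert Sigma. det(Sigma) = 9·2 - (-2)² = 14.
  Sigma^{-1} = (1/det) · [[d, -b], [-b, a]] = [[0.1429, 0.1429],
 [0.1429, 0.6429]].

Step 3 — form the quadratic (x - mu)^T · Sigma^{-1} · (x - mu):
  Sigma^{-1} · (x - mu) = (-0.4286, -1.9286).
  (x - mu)^T · [Sigma^{-1} · (x - mu)] = (0)·(-0.4286) + (-3)·(-1.9286) = 5.7857.

Step 4 — take square root: d = √(5.7857) ≈ 2.4054.

d(x, mu) = √(5.7857) ≈ 2.4054


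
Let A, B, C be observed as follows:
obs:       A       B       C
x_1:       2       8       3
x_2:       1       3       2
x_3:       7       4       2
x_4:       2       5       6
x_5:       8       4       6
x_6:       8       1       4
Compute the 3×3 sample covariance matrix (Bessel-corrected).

Step 1 — column means:
  mean(A) = (2 + 1 + 7 + 2 + 8 + 8) / 6 = 28/6 = 4.6667
  mean(B) = (8 + 3 + 4 + 5 + 4 + 1) / 6 = 25/6 = 4.1667
  mean(C) = (3 + 2 + 2 + 6 + 6 + 4) / 6 = 23/6 = 3.8333

Step 2 — sample covariance S[i,j] = (1/(n-1)) · Σ_k (x_{k,i} - mean_i) · (x_{k,j} - mean_j), with n-1 = 5.
  S[A,A] = ((-2.6667)·(-2.6667) + (-3.6667)·(-3.6667) + (2.3333)·(2.3333) + (-2.6667)·(-2.6667) + (3.3333)·(3.3333) + (3.3333)·(3.3333)) / 5 = 55.3333/5 = 11.0667
  S[A,B] = ((-2.6667)·(3.8333) + (-3.6667)·(-1.1667) + (2.3333)·(-0.1667) + (-2.6667)·(0.8333) + (3.3333)·(-0.1667) + (3.3333)·(-3.1667)) / 5 = -19.6667/5 = -3.9333
  S[A,C] = ((-2.6667)·(-0.8333) + (-3.6667)·(-1.8333) + (2.3333)·(-1.8333) + (-2.6667)·(2.1667) + (3.3333)·(2.1667) + (3.3333)·(0.1667)) / 5 = 6.6667/5 = 1.3333
  S[B,B] = ((3.8333)·(3.8333) + (-1.1667)·(-1.1667) + (-0.1667)·(-0.1667) + (0.8333)·(0.8333) + (-0.1667)·(-0.1667) + (-3.1667)·(-3.1667)) / 5 = 26.8333/5 = 5.3667
  S[B,C] = ((3.8333)·(-0.8333) + (-1.1667)·(-1.8333) + (-0.1667)·(-1.8333) + (0.8333)·(2.1667) + (-0.1667)·(2.1667) + (-3.1667)·(0.1667)) / 5 = 0.1667/5 = 0.0333
  S[C,C] = ((-0.8333)·(-0.8333) + (-1.8333)·(-1.8333) + (-1.8333)·(-1.8333) + (2.1667)·(2.1667) + (2.1667)·(2.1667) + (0.1667)·(0.1667)) / 5 = 16.8333/5 = 3.3667

S is symmetric (S[j,i] = S[i,j]). Assembling:

S = [[11.0667, -3.9333, 1.3333],
 [-3.9333, 5.3667, 0.0333],
 [1.3333, 0.0333, 3.3667]]


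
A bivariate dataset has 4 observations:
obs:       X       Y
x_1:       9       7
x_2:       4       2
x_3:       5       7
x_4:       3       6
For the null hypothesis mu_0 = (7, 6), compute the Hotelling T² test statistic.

Step 1 — sample mean vector:
  mean(X) = (9 + 4 + 5 + 3) / 4 = 21/4 = 5.25
  mean(Y) = (7 + 2 + 7 + 6) / 4 = 22/4 = 5.5
  x̄ = (5.25, 5.5),  deviation x̄ - mu_0 = (5.25, 5.5) - (7, 6) = (-1.75, -0.5).

Step 2 — sample covariance matrix, S[i,j] = (1/(n-1)) · Σ_k (x_{k,i} - mean_i) · (x_{k,j} - mean_j), divisor n-1 = 3:
  S[X,X] = ((3.75)·(3.75) + (-1.25)·(-1.25) + (-0.25)·(-0.25) + (-2.25)·(-2.25)) / 3 = 20.75/3 = 6.9167
  S[X,Y] = ((3.75)·(1.5) + (-1.25)·(-3.5) + (-0.25)·(1.5) + (-2.25)·(0.5)) / 3 = 8.5/3 = 2.8333
  S[Y,Y] = ((1.5)·(1.5) + (-3.5)·(-3.5) + (1.5)·(1.5) + (0.5)·(0.5)) / 3 = 17/3 = 5.6667
  S = [[6.9167, 2.8333],
 [2.8333, 5.6667]].

Step 3 — invert S. det(S) = 6.9167·5.6667 - (2.8333)² = 31.1667.
  S^{-1} = (1/det) · [[d, -b], [-b, a]] = [[0.1818, -0.0909],
 [-0.0909, 0.2219]].

Step 4 — quadratic form (x̄ - mu_0)^T · S^{-1} · (x̄ - mu_0):
  S^{-1} · (x̄ - mu_0) = (-0.2727, 0.0481),
  (x̄ - mu_0)^T · [...] = (-1.75)·(-0.2727) + (-0.5)·(0.0481) = 0.4532.

Step 5 — scale by n: T² = 4 · 0.4532 = 1.8128.

T² ≈ 1.8128


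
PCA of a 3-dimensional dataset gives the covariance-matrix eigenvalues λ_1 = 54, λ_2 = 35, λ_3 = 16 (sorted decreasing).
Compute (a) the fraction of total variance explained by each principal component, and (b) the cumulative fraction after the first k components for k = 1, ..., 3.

Step 1 — total variance = trace(Sigma) = Σ λ_i = 54 + 35 + 16 = 105.

Step 2 — fraction explained by component i = λ_i / Σ λ:
  PC1: 54/105 = 0.5143
  PC2: 35/105 = 0.3333
  PC3: 16/105 = 0.1524

Step 3 — cumulative fraction after k components = (λ_1 + ... + λ_k) / Σ λ:
  k = 1: 54/105 = 0.5143
  k = 2: (54 + 35)/105 = 89/105 = 0.8476
  k = 3: (54 + 35 + 16)/105 = 105/105 = 1

Summary (fraction, with percent):

explained: PC1 0.5143 (51.43%), PC2 0.3333 (33.33%), PC3 0.1524 (15.24%);  cumulative: 0.5143, 0.8476, 1


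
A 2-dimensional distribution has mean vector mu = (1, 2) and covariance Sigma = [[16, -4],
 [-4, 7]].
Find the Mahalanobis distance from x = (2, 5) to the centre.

Step 1 — centre the observation: (x - mu) = (1, 3).

Step 2 — invert Sigma. det(Sigma) = 16·7 - (-4)² = 96.
  Sigma^{-1} = (1/det) · [[d, -b], [-b, a]] = [[0.0729, 0.0417],
 [0.0417, 0.1667]].

Step 3 — form the quadratic (x - mu)^T · Sigma^{-1} · (x - mu):
  Sigma^{-1} · (x - mu) = (0.1979, 0.5417).
  (x - mu)^T · [Sigma^{-1} · (x - mu)] = (1)·(0.1979) + (3)·(0.5417) = 1.8229.

Step 4 — take square root: d = √(1.8229) ≈ 1.3502.

d(x, mu) = √(1.8229) ≈ 1.3502


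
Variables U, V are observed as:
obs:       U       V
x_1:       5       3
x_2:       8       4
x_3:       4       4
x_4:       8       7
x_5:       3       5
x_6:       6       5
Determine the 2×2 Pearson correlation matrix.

Step 1 — column means:
  mean(U) = (5 + 8 + 4 + 8 + 3 + 6) / 6 = 34/6 = 5.6667
  mean(V) = (3 + 4 + 4 + 7 + 5 + 5) / 6 = 28/6 = 4.6667

Step 2 — sample variances and covariances s[i,j] = (1/(n-1)) · Σ_k (x_{k,i} - mean_i) · (x_{k,j} - mean_j), with n-1 = 5:
  s[U,U] = ((-0.6667)·(-0.6667) + (2.3333)·(2.3333) + (-1.6667)·(-1.6667) + (2.3333)·(2.3333) + (-2.6667)·(-2.6667) + (0.3333)·(0.3333)) / 5 = 21.3333/5 = 4.2667
  s[U,V] = ((-0.6667)·(-1.6667) + (2.3333)·(-0.6667) + (-1.6667)·(-0.6667) + (2.3333)·(2.3333) + (-2.6667)·(0.3333) + (0.3333)·(0.3333)) / 5 = 5.3333/5 = 1.0667
  s[V,V] = ((-1.6667)·(-1.6667) + (-0.6667)·(-0.6667) + (-0.6667)·(-0.6667) + (2.3333)·(2.3333) + (0.3333)·(0.3333) + (0.3333)·(0.3333)) / 5 = 9.3333/5 = 1.8667
  Sample standard deviations s_i = √(s[i,i]):
  s(U) = √(4.2667) = 2.0656
  s(V) = √(1.8667) = 1.3663

Step 3 — r_{ij} = s_{ij} / (s_i · s_j):
  r[U,U] = 1 (diagonal).
  r[U,V] = 1.0667 / (2.0656 · 1.3663) = 1.0667 / 2.8221 = 0.378
  r[V,V] = 1 (diagonal).

R is symmetric with unit diagonal. Assembling:

R = [[1, 0.378],
 [0.378, 1]]


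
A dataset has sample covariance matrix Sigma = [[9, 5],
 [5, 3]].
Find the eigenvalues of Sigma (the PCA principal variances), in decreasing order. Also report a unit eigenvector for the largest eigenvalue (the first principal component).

Step 1 — characteristic polynomial of 2×2 Sigma:
  det(Sigma - λI) = λ² - trace · λ + det = 0.
  trace = 9 + 3 = 12, det = 9·3 - (5)² = 2.
Step 2 — discriminant:
  Δ = trace² - 4·det = 144 - 8 = 136.
Step 3 — eigenvalues:
  λ = (trace ± √Δ)/2 = (12 ± 11.6619)/2,
  λ_1 = 11.831,  λ_2 = 0.169.

Step 4 — unit eigenvector for λ_1: solve (Sigma - λ_1 I)v = 0. First row:
  (9 - 11.831)·v_x + (5)·v_y = 0, i.e. (-2.831)·v_x + (5)·v_y = 0,
  so v ∝ (b, λ_1 - a) = (5, 2.831) = u.
  ||u|| = √((5)² + (2.831)²) = √(33.0143) ≈ 5.7458,
  v_1 = u/||u|| ≈ (0.8702, 0.4927) (||v_1|| = 1).

λ_1 = 11.831,  λ_2 = 0.169;  v_1 ≈ (0.8702, 0.4927)


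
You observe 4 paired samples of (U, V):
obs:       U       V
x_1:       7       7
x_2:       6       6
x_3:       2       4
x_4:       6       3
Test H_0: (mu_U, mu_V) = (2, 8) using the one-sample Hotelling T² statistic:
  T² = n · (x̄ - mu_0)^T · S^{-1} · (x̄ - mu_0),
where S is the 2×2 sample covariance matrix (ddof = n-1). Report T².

Step 1 — sample mean vector:
  mean(U) = (7 + 6 + 2 + 6) / 4 = 21/4 = 5.25
  mean(V) = (7 + 6 + 4 + 3) / 4 = 20/4 = 5
  x̄ = (5.25, 5),  deviation x̄ - mu_0 = (5.25, 5) - (2, 8) = (3.25, -3).

Step 2 — sample covariance matrix, S[i,j] = (1/(n-1)) · Σ_k (x_{k,i} - mean_i) · (x_{k,j} - mean_j), divisor n-1 = 3:
  S[U,U] = ((1.75)·(1.75) + (0.75)·(0.75) + (-3.25)·(-3.25) + (0.75)·(0.75)) / 3 = 14.75/3 = 4.9167
  S[U,V] = ((1.75)·(2) + (0.75)·(1) + (-3.25)·(-1) + (0.75)·(-2)) / 3 = 6/3 = 2
  S[V,V] = ((2)·(2) + (1)·(1) + (-1)·(-1) + (-2)·(-2)) / 3 = 10/3 = 3.3333
  S = [[4.9167, 2],
 [2, 3.3333]].

Step 3 — invert S. det(S) = 4.9167·3.3333 - (2)² = 12.3889.
  S^{-1} = (1/det) · [[d, -b], [-b, a]] = [[0.2691, -0.1614],
 [-0.1614, 0.3969]].

Step 4 — quadratic form (x̄ - mu_0)^T · S^{-1} · (x̄ - mu_0):
  S^{-1} · (x̄ - mu_0) = (1.3587, -1.7152),
  (x̄ - mu_0)^T · [...] = (3.25)·(1.3587) + (-3)·(-1.7152) = 9.5617.

Step 5 — scale by n: T² = 4 · 9.5617 = 38.2466.

T² ≈ 38.2466


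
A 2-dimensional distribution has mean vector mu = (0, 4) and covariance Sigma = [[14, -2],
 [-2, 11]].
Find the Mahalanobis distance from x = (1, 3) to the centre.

Step 1 — centre the observation: (x - mu) = (1, -1).

Step 2 — invert Sigma. det(Sigma) = 14·11 - (-2)² = 150.
  Sigma^{-1} = (1/det) · [[d, -b], [-b, a]] = [[0.0733, 0.0133],
 [0.0133, 0.0933]].

Step 3 — form the quadratic (x - mu)^T · Sigma^{-1} · (x - mu):
  Sigma^{-1} · (x - mu) = (0.06, -0.08).
  (x - mu)^T · [Sigma^{-1} · (x - mu)] = (1)·(0.06) + (-1)·(-0.08) = 0.14.

Step 4 — take square root: d = √(0.14) ≈ 0.3742.

d(x, mu) = √(0.14) ≈ 0.3742


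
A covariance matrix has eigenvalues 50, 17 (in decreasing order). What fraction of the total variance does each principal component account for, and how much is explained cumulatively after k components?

Step 1 — total variance = trace(Sigma) = Σ λ_i = 50 + 17 = 67.

Step 2 — fraction explained by component i = λ_i / Σ λ:
  PC1: 50/67 = 0.7463
  PC2: 17/67 = 0.2537

Step 3 — cumulative fraction after k components = (λ_1 + ... + λ_k) / Σ λ:
  k = 1: 50/67 = 0.7463
  k = 2: (50 + 17)/67 = 67/67 = 1

Summary (fraction, with percent):

explained: PC1 0.7463 (74.63%), PC2 0.2537 (25.37%);  cumulative: 0.7463, 1


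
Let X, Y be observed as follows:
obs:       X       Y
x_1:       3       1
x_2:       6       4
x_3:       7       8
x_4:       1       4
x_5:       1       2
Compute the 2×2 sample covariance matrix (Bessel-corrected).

Step 1 — column means:
  mean(X) = (3 + 6 + 7 + 1 + 1) / 5 = 18/5 = 3.6
  mean(Y) = (1 + 4 + 8 + 4 + 2) / 5 = 19/5 = 3.8

Step 2 — sample covariance S[i,j] = (1/(n-1)) · Σ_k (x_{k,i} - mean_i) · (x_{k,j} - mean_j), with n-1 = 4.
  S[X,X] = ((-0.6)·(-0.6) + (2.4)·(2.4) + (3.4)·(3.4) + (-2.6)·(-2.6) + (-2.6)·(-2.6)) / 4 = 31.2/4 = 7.8
  S[X,Y] = ((-0.6)·(-2.8) + (2.4)·(0.2) + (3.4)·(4.2) + (-2.6)·(0.2) + (-2.6)·(-1.8)) / 4 = 20.6/4 = 5.15
  S[Y,Y] = ((-2.8)·(-2.8) + (0.2)·(0.2) + (4.2)·(4.2) + (0.2)·(0.2) + (-1.8)·(-1.8)) / 4 = 28.8/4 = 7.2

S is symmetric (S[j,i] = S[i,j]). Assembling:

S = [[7.8, 5.15],
 [5.15, 7.2]]


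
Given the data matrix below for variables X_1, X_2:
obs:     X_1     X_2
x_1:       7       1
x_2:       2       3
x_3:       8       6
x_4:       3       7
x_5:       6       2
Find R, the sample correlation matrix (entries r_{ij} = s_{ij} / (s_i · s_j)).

Step 1 — column means:
  mean(X_1) = (7 + 2 + 8 + 3 + 6) / 5 = 26/5 = 5.2
  mean(X_2) = (1 + 3 + 6 + 7 + 2) / 5 = 19/5 = 3.8

Step 2 — sample variances and covariances s[i,j] = (1/(n-1)) · Σ_k (x_{k,i} - mean_i) · (x_{k,j} - mean_j), with n-1 = 4:
  s[X_1,X_1] = ((1.8)·(1.8) + (-3.2)·(-3.2) + (2.8)·(2.8) + (-2.2)·(-2.2) + (0.8)·(0.8)) / 4 = 26.8/4 = 6.7
  s[X_1,X_2] = ((1.8)·(-2.8) + (-3.2)·(-0.8) + (2.8)·(2.2) + (-2.2)·(3.2) + (0.8)·(-1.8)) / 4 = -4.8/4 = -1.2
  s[X_2,X_2] = ((-2.8)·(-2.8) + (-0.8)·(-0.8) + (2.2)·(2.2) + (3.2)·(3.2) + (-1.8)·(-1.8)) / 4 = 26.8/4 = 6.7
  Sample standard deviations s_i = √(s[i,i]):
  s(X_1) = √(6.7) = 2.5884
  s(X_2) = √(6.7) = 2.5884

Step 3 — r_{ij} = s_{ij} / (s_i · s_j):
  r[X_1,X_1] = 1 (diagonal).
  r[X_1,X_2] = -1.2 / (2.5884 · 2.5884) = -1.2 / 6.7 = -0.1791
  r[X_2,X_2] = 1 (diagonal).

R is symmetric with unit diagonal. Assembling:

R = [[1, -0.1791],
 [-0.1791, 1]]


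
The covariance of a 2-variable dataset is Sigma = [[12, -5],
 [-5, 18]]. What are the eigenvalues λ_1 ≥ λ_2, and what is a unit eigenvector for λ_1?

Step 1 — characteristic polynomial of 2×2 Sigma:
  det(Sigma - λI) = λ² - trace · λ + det = 0.
  trace = 12 + 18 = 30, det = 12·18 - (-5)² = 191.
Step 2 — discriminant:
  Δ = trace² - 4·det = 900 - 764 = 136.
Step 3 — eigenvalues:
  λ = (trace ± √Δ)/2 = (30 ± 11.6619)/2,
  λ_1 = 20.831,  λ_2 = 9.169.

Step 4 — unit eigenvector for λ_1: solve (Sigma - λ_1 I)v = 0. First row:
  (12 - 20.831)·v_x + (-5)·v_y = 0, i.e. (-8.831)·v_x + (-5)·v_y = 0,
  so v ∝ (b, λ_1 - a) = (-5, 8.831); multiply by -1 so the first entry is positive: u = (5, -8.831).
  ||u|| = √((5)² + (-8.831)²) = √(102.9857) ≈ 10.1482,
  v_1 = u/||u|| ≈ (0.4927, -0.8702) (||v_1|| = 1).

λ_1 = 20.831,  λ_2 = 9.169;  v_1 ≈ (0.4927, -0.8702)


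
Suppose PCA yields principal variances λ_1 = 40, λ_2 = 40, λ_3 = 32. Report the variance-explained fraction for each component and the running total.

Step 1 — total variance = trace(Sigma) = Σ λ_i = 40 + 40 + 32 = 112.

Step 2 — fraction explained by component i = λ_i / Σ λ:
  PC1: 40/112 = 0.3571
  PC2: 40/112 = 0.3571
  PC3: 32/112 = 0.2857

Step 3 — cumulative fraction after k components = (λ_1 + ... + λ_k) / Σ λ:
  k = 1: 40/112 = 0.3571
  k = 2: (40 + 40)/112 = 80/112 = 0.7143
  k = 3: (40 + 40 + 32)/112 = 112/112 = 1

Summary (fraction, with percent):

explained: PC1 0.3571 (35.71%), PC2 0.3571 (35.71%), PC3 0.2857 (28.57%);  cumulative: 0.3571, 0.7143, 1


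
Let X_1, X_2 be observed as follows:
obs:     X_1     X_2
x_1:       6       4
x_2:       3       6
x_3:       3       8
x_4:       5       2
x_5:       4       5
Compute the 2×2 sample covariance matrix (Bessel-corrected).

Step 1 — column means:
  mean(X_1) = (6 + 3 + 3 + 5 + 4) / 5 = 21/5 = 4.2
  mean(X_2) = (4 + 6 + 8 + 2 + 5) / 5 = 25/5 = 5

Step 2 — sample covariance S[i,j] = (1/(n-1)) · Σ_k (x_{k,i} - mean_i) · (x_{k,j} - mean_j), with n-1 = 4.
  S[X_1,X_1] = ((1.8)·(1.8) + (-1.2)·(-1.2) + (-1.2)·(-1.2) + (0.8)·(0.8) + (-0.2)·(-0.2)) / 4 = 6.8/4 = 1.7
  S[X_1,X_2] = ((1.8)·(-1) + (-1.2)·(1) + (-1.2)·(3) + (0.8)·(-3) + (-0.2)·(0)) / 4 = -9/4 = -2.25
  S[X_2,X_2] = ((-1)·(-1) + (1)·(1) + (3)·(3) + (-3)·(-3) + (0)·(0)) / 4 = 20/4 = 5

S is symmetric (S[j,i] = S[i,j]). Assembling:

S = [[1.7, -2.25],
 [-2.25, 5]]


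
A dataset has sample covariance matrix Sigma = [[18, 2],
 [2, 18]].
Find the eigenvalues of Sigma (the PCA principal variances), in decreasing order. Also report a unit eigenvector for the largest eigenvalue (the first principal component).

Step 1 — characteristic polynomial of 2×2 Sigma:
  det(Sigma - λI) = λ² - trace · λ + det = 0.
  trace = 18 + 18 = 36, det = 18·18 - (2)² = 320.
Step 2 — discriminant:
  Δ = trace² - 4·det = 1296 - 1280 = 16.
Step 3 — eigenvalues:
  λ = (trace ± √Δ)/2 = (36 ± 4)/2,
  λ_1 = 20,  λ_2 = 16.

Step 4 — unit eigenvector for λ_1: solve (Sigma - λ_1 I)v = 0. First row:
  (18 - 20)·v_x + (2)·v_y = 0, i.e. (-2)·v_x + (2)·v_y = 0,
  so v ∝ (b, λ_1 - a) = (2, 2) = u.
  ||u|| = √((2)² + (2)²) = √(8) ≈ 2.8284,
  v_1 = u/||u|| ≈ (0.7071, 0.7071) (||v_1|| = 1).

λ_1 = 20,  λ_2 = 16;  v_1 ≈ (0.7071, 0.7071)


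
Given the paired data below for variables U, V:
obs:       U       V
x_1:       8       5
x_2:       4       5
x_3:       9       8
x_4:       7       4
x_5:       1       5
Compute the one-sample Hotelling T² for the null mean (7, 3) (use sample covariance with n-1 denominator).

Step 1 — sample mean vector:
  mean(U) = (8 + 4 + 9 + 7 + 1) / 5 = 29/5 = 5.8
  mean(V) = (5 + 5 + 8 + 4 + 5) / 5 = 27/5 = 5.4
  x̄ = (5.8, 5.4),  deviation x̄ - mu_0 = (5.8, 5.4) - (7, 3) = (-1.2, 2.4).

Step 2 — sample covariance matrix, S[i,j] = (1/(n-1)) · Σ_k (x_{k,i} - mean_i) · (x_{k,j} - mean_j), divisor n-1 = 4:
  S[U,U] = ((2.2)·(2.2) + (-1.8)·(-1.8) + (3.2)·(3.2) + (1.2)·(1.2) + (-4.8)·(-4.8)) / 4 = 42.8/4 = 10.7
  S[U,V] = ((2.2)·(-0.4) + (-1.8)·(-0.4) + (3.2)·(2.6) + (1.2)·(-1.4) + (-4.8)·(-0.4)) / 4 = 8.4/4 = 2.1
  S[V,V] = ((-0.4)·(-0.4) + (-0.4)·(-0.4) + (2.6)·(2.6) + (-1.4)·(-1.4) + (-0.4)·(-0.4)) / 4 = 9.2/4 = 2.3
  S = [[10.7, 2.1],
 [2.1, 2.3]].

Step 3 — invert S. det(S) = 10.7·2.3 - (2.1)² = 20.2.
  S^{-1} = (1/det) · [[d, -b], [-b, a]] = [[0.1139, -0.104],
 [-0.104, 0.5297]].

Step 4 — quadratic form (x̄ - mu_0)^T · S^{-1} · (x̄ - mu_0):
  S^{-1} · (x̄ - mu_0) = (-0.3861, 1.396),
  (x̄ - mu_0)^T · [...] = (-1.2)·(-0.3861) + (2.4)·(1.396) = 3.8139.

Step 5 — scale by n: T² = 5 · 3.8139 = 19.0693.

T² ≈ 19.0693


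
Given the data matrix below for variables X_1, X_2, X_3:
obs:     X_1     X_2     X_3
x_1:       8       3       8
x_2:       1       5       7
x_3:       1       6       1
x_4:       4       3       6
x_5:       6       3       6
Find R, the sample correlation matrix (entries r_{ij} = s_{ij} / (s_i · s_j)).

Step 1 — column means:
  mean(X_1) = (8 + 1 + 1 + 4 + 6) / 5 = 20/5 = 4
  mean(X_2) = (3 + 5 + 6 + 3 + 3) / 5 = 20/5 = 4
  mean(X_3) = (8 + 7 + 1 + 6 + 6) / 5 = 28/5 = 5.6

Step 2 — sample variances and covariances s[i,j] = (1/(n-1)) · Σ_k (x_{k,i} - mean_i) · (x_{k,j} - mean_j), with n-1 = 4:
  s[X_1,X_1] = ((4)·(4) + (-3)·(-3) + (-3)·(-3) + (0)·(0) + (2)·(2)) / 4 = 38/4 = 9.5
  s[X_1,X_2] = ((4)·(-1) + (-3)·(1) + (-3)·(2) + (0)·(-1) + (2)·(-1)) / 4 = -15/4 = -3.75
  s[X_1,X_3] = ((4)·(2.4) + (-3)·(1.4) + (-3)·(-4.6) + (0)·(0.4) + (2)·(0.4)) / 4 = 20/4 = 5
  s[X_2,X_2] = ((-1)·(-1) + (1)·(1) + (2)·(2) + (-1)·(-1) + (-1)·(-1)) / 4 = 8/4 = 2
  s[X_2,X_3] = ((-1)·(2.4) + (1)·(1.4) + (2)·(-4.6) + (-1)·(0.4) + (-1)·(0.4)) / 4 = -11/4 = -2.75
  s[X_3,X_3] = ((2.4)·(2.4) + (1.4)·(1.4) + (-4.6)·(-4.6) + (0.4)·(0.4) + (0.4)·(0.4)) / 4 = 29.2/4 = 7.3
  Sample standard deviations s_i = √(s[i,i]):
  s(X_1) = √(9.5) = 3.0822
  s(X_2) = √(2) = 1.4142
  s(X_3) = √(7.3) = 2.7019

Step 3 — r_{ij} = s_{ij} / (s_i · s_j):
  r[X_1,X_1] = 1 (diagonal).
  r[X_1,X_2] = -3.75 / (3.0822 · 1.4142) = -3.75 / 4.3589 = -0.8603
  r[X_1,X_3] = 5 / (3.0822 · 2.7019) = 5 / 8.3277 = 0.6004
  r[X_2,X_2] = 1 (diagonal).
  r[X_2,X_3] = -2.75 / (1.4142 · 2.7019) = -2.75 / 3.821 = -0.7197
  r[X_3,X_3] = 1 (diagonal).

R is symmetric with unit diagonal. Assembling:

R = [[1, -0.8603, 0.6004],
 [-0.8603, 1, -0.7197],
 [0.6004, -0.7197, 1]]


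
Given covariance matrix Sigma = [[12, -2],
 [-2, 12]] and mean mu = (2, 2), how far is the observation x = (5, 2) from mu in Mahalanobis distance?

Step 1 — centre the observation: (x - mu) = (3, 0).

Step 2 — invert Sigma. det(Sigma) = 12·12 - (-2)² = 140.
  Sigma^{-1} = (1/det) · [[d, -b], [-b, a]] = [[0.0857, 0.0143],
 [0.0143, 0.0857]].

Step 3 — form the quadratic (x - mu)^T · Sigma^{-1} · (x - mu):
  Sigma^{-1} · (x - mu) = (0.2571, 0.0429).
  (x - mu)^T · [Sigma^{-1} · (x - mu)] = (3)·(0.2571) + (0)·(0.0429) = 0.7714.

Step 4 — take square root: d = √(0.7714) ≈ 0.8783.

d(x, mu) = √(0.7714) ≈ 0.8783


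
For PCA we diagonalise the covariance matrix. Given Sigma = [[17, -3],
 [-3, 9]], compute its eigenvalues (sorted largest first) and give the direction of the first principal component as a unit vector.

Step 1 — characteristic polynomial of 2×2 Sigma:
  det(Sigma - λI) = λ² - trace · λ + det = 0.
  trace = 17 + 9 = 26, det = 17·9 - (-3)² = 144.
Step 2 — discriminant:
  Δ = trace² - 4·det = 676 - 576 = 100.
Step 3 — eigenvalues:
  λ = (trace ± √Δ)/2 = (26 ± 10)/2,
  λ_1 = 18,  λ_2 = 8.

Step 4 — unit eigenvector for λ_1: solve (Sigma - λ_1 I)v = 0. First row:
  (17 - 18)·v_x + (-3)·v_y = 0, i.e. (-1)·v_x + (-3)·v_y = 0,
  so v ∝ (b, λ_1 - a) = (-3, 1); multiply by -1 so the first entry is positive: u = (3, -1).
  ||u|| = √((3)² + (-1)²) = √(10) ≈ 3.1623,
  v_1 = u/||u|| ≈ (0.9487, -0.3162) (||v_1|| = 1).

λ_1 = 18,  λ_2 = 8;  v_1 ≈ (0.9487, -0.3162)


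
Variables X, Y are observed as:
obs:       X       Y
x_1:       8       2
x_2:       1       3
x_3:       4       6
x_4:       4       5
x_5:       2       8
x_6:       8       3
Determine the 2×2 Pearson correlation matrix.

Step 1 — column means:
  mean(X) = (8 + 1 + 4 + 4 + 2 + 8) / 6 = 27/6 = 4.5
  mean(Y) = (2 + 3 + 6 + 5 + 8 + 3) / 6 = 27/6 = 4.5

Step 2 — sample variances and covariances s[i,j] = (1/(n-1)) · Σ_k (x_{k,i} - mean_i) · (x_{k,j} - mean_j), with n-1 = 5:
  s[X,X] = ((3.5)·(3.5) + (-3.5)·(-3.5) + (-0.5)·(-0.5) + (-0.5)·(-0.5) + (-2.5)·(-2.5) + (3.5)·(3.5)) / 5 = 43.5/5 = 8.7
  s[X,Y] = ((3.5)·(-2.5) + (-3.5)·(-1.5) + (-0.5)·(1.5) + (-0.5)·(0.5) + (-2.5)·(3.5) + (3.5)·(-1.5)) / 5 = -18.5/5 = -3.7
  s[Y,Y] = ((-2.5)·(-2.5) + (-1.5)·(-1.5) + (1.5)·(1.5) + (0.5)·(0.5) + (3.5)·(3.5) + (-1.5)·(-1.5)) / 5 = 25.5/5 = 5.1
  Sample standard deviations s_i = √(s[i,i]):
  s(X) = √(8.7) = 2.9496
  s(Y) = √(5.1) = 2.2583

Step 3 — r_{ij} = s_{ij} / (s_i · s_j):
  r[X,X] = 1 (diagonal).
  r[X,Y] = -3.7 / (2.9496 · 2.2583) = -3.7 / 6.6611 = -0.5555
  r[Y,Y] = 1 (diagonal).

R is symmetric with unit diagonal. Assembling:

R = [[1, -0.5555],
 [-0.5555, 1]]


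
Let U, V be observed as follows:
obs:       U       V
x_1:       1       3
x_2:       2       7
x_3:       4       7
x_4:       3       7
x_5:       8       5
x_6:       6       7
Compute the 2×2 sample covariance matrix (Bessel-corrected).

Step 1 — column means:
  mean(U) = (1 + 2 + 4 + 3 + 8 + 6) / 6 = 24/6 = 4
  mean(V) = (3 + 7 + 7 + 7 + 5 + 7) / 6 = 36/6 = 6

Step 2 — sample covariance S[i,j] = (1/(n-1)) · Σ_k (x_{k,i} - mean_i) · (x_{k,j} - mean_j), with n-1 = 5.
  S[U,U] = ((-3)·(-3) + (-2)·(-2) + (0)·(0) + (-1)·(-1) + (4)·(4) + (2)·(2)) / 5 = 34/5 = 6.8
  S[U,V] = ((-3)·(-3) + (-2)·(1) + (0)·(1) + (-1)·(1) + (4)·(-1) + (2)·(1)) / 5 = 4/5 = 0.8
  S[V,V] = ((-3)·(-3) + (1)·(1) + (1)·(1) + (1)·(1) + (-1)·(-1) + (1)·(1)) / 5 = 14/5 = 2.8

S is symmetric (S[j,i] = S[i,j]). Assembling:

S = [[6.8, 0.8],
 [0.8, 2.8]]


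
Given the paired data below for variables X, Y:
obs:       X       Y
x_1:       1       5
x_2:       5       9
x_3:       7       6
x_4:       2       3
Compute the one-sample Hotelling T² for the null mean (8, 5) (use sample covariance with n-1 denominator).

Step 1 — sample mean vector:
  mean(X) = (1 + 5 + 7 + 2) / 4 = 15/4 = 3.75
  mean(Y) = (5 + 9 + 6 + 3) / 4 = 23/4 = 5.75
  x̄ = (3.75, 5.75),  deviation x̄ - mu_0 = (3.75, 5.75) - (8, 5) = (-4.25, 0.75).

Step 2 — sample covariance matrix, S[i,j] = (1/(n-1)) · Σ_k (x_{k,i} - mean_i) · (x_{k,j} - mean_j), divisor n-1 = 3:
  S[X,X] = ((-2.75)·(-2.75) + (1.25)·(1.25) + (3.25)·(3.25) + (-1.75)·(-1.75)) / 3 = 22.75/3 = 7.5833
  S[X,Y] = ((-2.75)·(-0.75) + (1.25)·(3.25) + (3.25)·(0.25) + (-1.75)·(-2.75)) / 3 = 11.75/3 = 3.9167
  S[Y,Y] = ((-0.75)·(-0.75) + (3.25)·(3.25) + (0.25)·(0.25) + (-2.75)·(-2.75)) / 3 = 18.75/3 = 6.25
  S = [[7.5833, 3.9167],
 [3.9167, 6.25]].

Step 3 — invert S. det(S) = 7.5833·6.25 - (3.9167)² = 32.0556.
  S^{-1} = (1/det) · [[d, -b], [-b, a]] = [[0.195, -0.1222],
 [-0.1222, 0.2366]].

Step 4 — quadratic form (x̄ - mu_0)^T · S^{-1} · (x̄ - mu_0):
  S^{-1} · (x̄ - mu_0) = (-0.9203, 0.6967),
  (x̄ - mu_0)^T · [...] = (-4.25)·(-0.9203) + (0.75)·(0.6967) = 4.4337.

Step 5 — scale by n: T² = 4 · 4.4337 = 17.7348.

T² ≈ 17.7348


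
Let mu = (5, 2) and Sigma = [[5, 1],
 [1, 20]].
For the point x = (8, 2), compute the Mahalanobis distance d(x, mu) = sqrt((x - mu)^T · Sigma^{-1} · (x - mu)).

Step 1 — centre the observation: (x - mu) = (3, 0).

Step 2 — invert Sigma. det(Sigma) = 5·20 - (1)² = 99.
  Sigma^{-1} = (1/det) · [[d, -b], [-b, a]] = [[0.202, -0.0101],
 [-0.0101, 0.0505]].

Step 3 — form the quadratic (x - mu)^T · Sigma^{-1} · (x - mu):
  Sigma^{-1} · (x - mu) = (0.6061, -0.0303).
  (x - mu)^T · [Sigma^{-1} · (x - mu)] = (3)·(0.6061) + (0)·(-0.0303) = 1.8182.

Step 4 — take square root: d = √(1.8182) ≈ 1.3484.

d(x, mu) = √(1.8182) ≈ 1.3484


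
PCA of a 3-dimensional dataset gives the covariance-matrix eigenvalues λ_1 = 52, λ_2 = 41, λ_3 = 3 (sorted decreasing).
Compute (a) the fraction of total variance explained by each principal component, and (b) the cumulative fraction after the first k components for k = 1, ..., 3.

Step 1 — total variance = trace(Sigma) = Σ λ_i = 52 + 41 + 3 = 96.

Step 2 — fraction explained by component i = λ_i / Σ λ:
  PC1: 52/96 = 0.5417
  PC2: 41/96 = 0.4271
  PC3: 3/96 = 0.0312

Step 3 — cumulative fraction after k components = (λ_1 + ... + λ_k) / Σ λ:
  k = 1: 52/96 = 0.5417
  k = 2: (52 + 41)/96 = 93/96 = 0.9688
  k = 3: (52 + 41 + 3)/96 = 96/96 = 1

Summary (fraction, with percent):

explained: PC1 0.5417 (54.17%), PC2 0.4271 (42.71%), PC3 0.0312 (3.12%);  cumulative: 0.5417, 0.9688, 1


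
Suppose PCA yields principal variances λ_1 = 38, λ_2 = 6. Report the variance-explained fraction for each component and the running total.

Step 1 — total variance = trace(Sigma) = Σ λ_i = 38 + 6 = 44.

Step 2 — fraction explained by component i = λ_i / Σ λ:
  PC1: 38/44 = 0.8636
  PC2: 6/44 = 0.1364

Step 3 — cumulative fraction after k components = (λ_1 + ... + λ_k) / Σ λ:
  k = 1: 38/44 = 0.8636
  k = 2: (38 + 6)/44 = 44/44 = 1

Summary (fraction, with percent):

explained: PC1 0.8636 (86.36%), PC2 0.1364 (13.64%);  cumulative: 0.8636, 1


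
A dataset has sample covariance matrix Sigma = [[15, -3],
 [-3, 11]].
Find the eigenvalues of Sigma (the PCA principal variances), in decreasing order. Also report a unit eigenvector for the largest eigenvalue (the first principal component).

Step 1 — characteristic polynomial of 2×2 Sigma:
  det(Sigma - λI) = λ² - trace · λ + det = 0.
  trace = 15 + 11 = 26, det = 15·11 - (-3)² = 156.
Step 2 — discriminant:
  Δ = trace² - 4·det = 676 - 624 = 52.
Step 3 — eigenvalues:
  λ = (trace ± √Δ)/2 = (26 ± 7.2111)/2,
  λ_1 = 16.6056,  λ_2 = 9.3944.

Step 4 — unit eigenvector for λ_1: solve (Sigma - λ_1 I)v = 0. First row:
  (15 - 16.6056)·v_x + (-3)·v_y = 0, i.e. (-1.6056)·v_x + (-3)·v_y = 0,
  so v ∝ (b, λ_1 - a) = (-3, 1.6056); multiply by -1 so the first entry is positive: u = (3, -1.6056).
  ||u|| = √((3)² + (-1.6056)²) = √(11.5778) ≈ 3.4026,
  v_1 = u/||u|| ≈ (0.8817, -0.4719) (||v_1|| = 1).

λ_1 = 16.6056,  λ_2 = 9.3944;  v_1 ≈ (0.8817, -0.4719)


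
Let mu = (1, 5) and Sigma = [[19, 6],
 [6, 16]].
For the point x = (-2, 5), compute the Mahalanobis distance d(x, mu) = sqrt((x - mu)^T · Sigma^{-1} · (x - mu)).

Step 1 — centre the observation: (x - mu) = (-3, 0).

Step 2 — invert Sigma. det(Sigma) = 19·16 - (6)² = 268.
  Sigma^{-1} = (1/det) · [[d, -b], [-b, a]] = [[0.0597, -0.0224],
 [-0.0224, 0.0709]].

Step 3 — form the quadratic (x - mu)^T · Sigma^{-1} · (x - mu):
  Sigma^{-1} · (x - mu) = (-0.1791, 0.0672).
  (x - mu)^T · [Sigma^{-1} · (x - mu)] = (-3)·(-0.1791) + (0)·(0.0672) = 0.5373.

Step 4 — take square root: d = √(0.5373) ≈ 0.733.

d(x, mu) = √(0.5373) ≈ 0.733
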